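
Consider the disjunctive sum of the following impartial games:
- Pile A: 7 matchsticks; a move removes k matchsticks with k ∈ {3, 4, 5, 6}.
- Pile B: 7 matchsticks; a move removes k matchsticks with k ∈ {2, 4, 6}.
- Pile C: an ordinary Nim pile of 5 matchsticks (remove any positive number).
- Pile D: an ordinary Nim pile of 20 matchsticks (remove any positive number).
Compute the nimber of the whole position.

For pile A, compute g(0), g(1), … with moves {3, 4, 5, 6}:
k:     0  1  2  3  4  5  6  7
g(k):  0  0  0  1  1  1  2  2
So g(7) = 2.
Build the Grundy sequence for pile B with g(k) = mex{g(k−s) : s ∈ {2, 4, 6}, s ≤ k}:
k:     0  1  2  3  4  5  6  7
g(k):  0  0  1  1  2  2  3  3
So g(7) = 3.
Pile C is a plain Nim pile of size 5, so its Grundy value is 5.
Pile D is a plain Nim pile of size 20, so its Grundy value is 20.
By the Sprague-Grundy theorem, the Grundy value of a sum of independent games is the XOR of the component values.
Combined value = 2 ⊕ 3 ⊕ 5 ⊕ 20 = 16.

16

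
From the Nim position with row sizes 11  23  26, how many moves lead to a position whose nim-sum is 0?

Compute the nim-sum pairwise:
11 ⊕ 23 = 28
28 ⊕ 26 = 6
The overall nim-sum is X = 6. A row of size p has a winning move iff p XOR X < p (reduce it to p XOR X).
  11: 11 XOR 6 = 13 ≥ 11 — no move.
  23: 23 XOR 6 = 17 < 23 — winning move (to 17).
  26: 26 XOR 6 = 28 ≥ 26 — no move.
That gives 1 winning move.

1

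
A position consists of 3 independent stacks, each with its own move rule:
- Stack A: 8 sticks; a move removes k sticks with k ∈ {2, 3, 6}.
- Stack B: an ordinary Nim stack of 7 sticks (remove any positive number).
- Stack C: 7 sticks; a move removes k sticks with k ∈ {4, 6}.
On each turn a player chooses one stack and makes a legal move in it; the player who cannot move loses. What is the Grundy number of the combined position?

4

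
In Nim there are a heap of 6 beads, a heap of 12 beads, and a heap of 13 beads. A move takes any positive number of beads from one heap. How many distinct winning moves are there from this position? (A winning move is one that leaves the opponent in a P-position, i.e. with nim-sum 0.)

3

Nim-sum: 6 ⊕ 12 ⊕ 13 = 7.
The overall nim-sum is X = 7. A heap of size p has a winning move iff p XOR X < p (reduce it to p XOR X).
  6: 6 XOR 7 = 1 < 6 — winning move (to 1).
  12: 12 XOR 7 = 11 < 12 — winning move (to 11).
  13: 13 XOR 7 = 10 < 13 — winning move (to 10).
That gives 3 winning moves.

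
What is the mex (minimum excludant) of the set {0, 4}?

0 is in the set but 1 is not, so the mex is 1.

1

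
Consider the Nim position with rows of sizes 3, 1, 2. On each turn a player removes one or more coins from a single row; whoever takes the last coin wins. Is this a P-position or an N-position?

P-position

Write each in binary and XOR column by column:
  11  (3)
  01  (1)
  10  (2)
  --
  00  (0)
The nim-sum is 0, so this is a P-position: the player to move is in a losing position under optimal play.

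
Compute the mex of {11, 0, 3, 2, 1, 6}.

4

The values 0, 1, 2, 3 are all present; 4 is the first non-negative integer missing from the set.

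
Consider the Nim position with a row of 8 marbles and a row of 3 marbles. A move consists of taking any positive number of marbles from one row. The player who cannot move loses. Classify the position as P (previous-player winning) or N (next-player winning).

N-position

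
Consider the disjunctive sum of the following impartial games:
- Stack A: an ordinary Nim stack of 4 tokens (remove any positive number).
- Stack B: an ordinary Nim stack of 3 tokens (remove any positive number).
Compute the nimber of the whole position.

Stack A is a plain Nim stack of size 4, so its Grundy value is 4.
Stack B is a plain Nim stack of size 3, so its Grundy value is 3.
The value of a disjunctive sum is the nim-sum of the parts.
Combined value = 4 XOR 3 = 7.

7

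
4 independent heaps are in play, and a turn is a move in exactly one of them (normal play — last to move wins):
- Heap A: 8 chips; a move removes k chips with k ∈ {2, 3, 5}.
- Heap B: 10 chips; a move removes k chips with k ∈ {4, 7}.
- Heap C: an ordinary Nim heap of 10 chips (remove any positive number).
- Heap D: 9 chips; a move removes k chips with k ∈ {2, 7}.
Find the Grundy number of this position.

8

For heap A, compute g(0), g(1), … with moves {2, 3, 5}:
k:     0  1  2  3  4  5  6  7  8
g(k):  0  0  1  1  2  2  3  0  0
So g(8) = 0.
Build the Grundy sequence for heap B with g(k) = mex{g(k−s) : s ∈ {4, 7}, s ≤ k}:
k:     0  1  2  3  4  5  6  7  8  9 10
g(k):  0  0  0  0  1  1  1  1  2  2  2
So g(10) = 2.
Heap C is a plain Nim heap of size 10, so its Grundy value is 10.
For heap D, compute g(0), g(1), … with moves {2, 7}:
k:     0  1  2  3  4  5  6  7  8  9
g(k):  0  0  1  1  0  0  1  1  2  0
So g(9) = 0.
By the Sprague-Grundy theorem, the Grundy value of a sum of independent games is the XOR of the component values.
Combined value = 0 ⊕ 2 ⊕ 10 ⊕ 0 = 8.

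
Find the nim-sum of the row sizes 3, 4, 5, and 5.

Compute the nim-sum pairwise:
3 ⊕ 4 = 7
7 ⊕ 5 = 2
2 ⊕ 5 = 7

7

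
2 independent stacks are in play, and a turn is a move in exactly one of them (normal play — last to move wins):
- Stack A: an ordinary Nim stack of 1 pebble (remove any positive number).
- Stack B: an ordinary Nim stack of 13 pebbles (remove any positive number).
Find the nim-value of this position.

12

Stack A is a plain Nim stack of size 1, so its Grundy value is 1.
Stack B is a plain Nim stack of size 13, so its Grundy value is 13.
By the Sprague-Grundy theorem, the Grundy value of a sum of independent games is the XOR of the component values.
Combined value = 1 ⊕ 13 = 12.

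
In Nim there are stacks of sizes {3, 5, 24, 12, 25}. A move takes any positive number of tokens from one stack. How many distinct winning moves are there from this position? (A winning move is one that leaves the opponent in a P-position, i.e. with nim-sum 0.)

Compute the nim-sum pairwise:
3 ^ 5 = 6
6 ^ 24 = 30
30 ^ 12 = 18
18 ^ 25 = 11
The overall nim-sum is X = 11. A stack of size p has a winning move iff p XOR X < p (reduce it to p XOR X).
  3: 3 XOR 11 = 8 ≥ 3 — no move.
  5: 5 XOR 11 = 14 ≥ 5 — no move.
  24: 24 XOR 11 = 19 < 24 — winning move (to 19).
  12: 12 XOR 11 = 7 < 12 — winning move (to 7).
  25: 25 XOR 11 = 18 < 25 — winning move (to 18).
That gives 3 winning moves.

3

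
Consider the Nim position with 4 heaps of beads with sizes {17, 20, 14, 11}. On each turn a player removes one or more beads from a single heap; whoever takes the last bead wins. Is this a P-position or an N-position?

P-position

In binary:
  10001  (17)
  10100  (20)
  01110  (14)
  01011  (11)
  -----
  00000  (0)
The nim-sum is 0, so this is a P-position: the player to move is in a losing position under optimal play.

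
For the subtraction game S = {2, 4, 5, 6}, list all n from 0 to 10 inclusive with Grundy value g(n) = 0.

Compute g(0), g(1), … for moves {2, 4, 5, 6}:
k:     0  1  2  3  4  5  6  7  8  9 10
g(k):  0  0  1  1  2  2  3  3  0  0  1
The P-positions (g = 0) in 0..10 are 0, 1, 8, 9.

0, 1, 8, 9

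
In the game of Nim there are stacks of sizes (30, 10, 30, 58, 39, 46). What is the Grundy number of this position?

Nim-sum: 30 ⊕ 10 ⊕ 30 ⊕ 58 ⊕ 39 ⊕ 46 = 57.

57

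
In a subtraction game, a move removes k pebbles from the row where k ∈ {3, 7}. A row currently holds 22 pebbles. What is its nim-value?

0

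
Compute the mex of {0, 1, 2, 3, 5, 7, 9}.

4

The values 0, 1, 2, 3 are all present; 4 is the first non-negative integer missing from the set.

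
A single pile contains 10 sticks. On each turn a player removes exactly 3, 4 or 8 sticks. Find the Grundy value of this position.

1

Compute g(0), g(1), … for moves {3, 4, 8}:
g(0) = mex{} = 0
g(1) = mex{} = 0
g(2) = mex{} = 0
g(3) = mex{0} = 1
g(4) = mex{0} = 1
g(5) = mex{0} = 1
g(6) = mex{0,1} = 2
g(7) = mex{1} = 0
g(8) = mex{0,1} = 2
g(9) = mex{0,1,2} = 3
g(10) = mex{0,2} = 1
So g(10) = 1.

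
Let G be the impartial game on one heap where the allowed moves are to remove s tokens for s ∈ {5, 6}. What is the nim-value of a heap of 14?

0

Grundy values for subtraction set {5, 6}:
k:     0  1  2  3  4  5  6  7  8  9 10 11 12 13 14
g(k):  0  0  0  0  0  1  1  1  1  1  2  0  0  0  0
So g(14) = 0.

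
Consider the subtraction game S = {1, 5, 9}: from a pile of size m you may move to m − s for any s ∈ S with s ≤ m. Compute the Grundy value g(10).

Build the Grundy sequence with g(k) = mex{g(k−s) : s ∈ {1, 5, 9}, s ≤ k}:
k:     0  1  2  3  4  5  6  7  8  9 10
g(k):  0  1  0  1  0  1  0  1  0  1  0
So g(10) = 0.

0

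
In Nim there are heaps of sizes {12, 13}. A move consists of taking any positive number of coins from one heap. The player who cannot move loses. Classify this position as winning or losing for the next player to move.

Winning position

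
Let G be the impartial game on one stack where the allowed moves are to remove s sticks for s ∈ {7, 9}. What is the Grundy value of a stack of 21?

Compute g(0), g(1), … for moves {7, 9}:
k:     0  1  2  3  4  5  6  7  8  9 10 11 12 13 14 15 16 17 18 19 20 21
g(k):  0  0  0  0  0  0  0  1  1  1  1  1  1  1  2  2  0  0  0  0  0  0
So g(21) = 0.

0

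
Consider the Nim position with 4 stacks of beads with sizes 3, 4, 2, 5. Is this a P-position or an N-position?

P-position

Write each in binary and XOR column by column:
  011  (3)
  100  (4)
  010  (2)
  101  (5)
  ---
  000  (0)
The nim-sum is 0, so this is a P-position: the player to move is in a losing position under optimal play.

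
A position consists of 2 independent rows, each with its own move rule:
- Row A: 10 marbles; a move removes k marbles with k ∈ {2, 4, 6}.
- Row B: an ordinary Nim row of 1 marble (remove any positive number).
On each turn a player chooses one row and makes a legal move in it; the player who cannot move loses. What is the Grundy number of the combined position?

0

For row A, compute g(0), g(1), … with moves {2, 4, 6}:
k:     0  1  2  3  4  5  6  7  8  9 10
g(k):  0  0  1  1  2  2  3  3  0  0  1
So g(10) = 1.
Row B is a plain Nim row of size 1, so its Grundy value is 1.
By the Sprague-Grundy theorem, the Grundy value of a sum of independent games is the XOR of the component values.
Combined value = 1 ⊕ 1 = 0.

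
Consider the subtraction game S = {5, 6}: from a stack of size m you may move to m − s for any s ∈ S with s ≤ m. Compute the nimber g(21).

2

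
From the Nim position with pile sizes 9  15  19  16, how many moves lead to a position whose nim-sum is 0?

1

Compute the nim-sum pairwise:
9 ^ 15 = 6
6 ^ 19 = 21
21 ^ 16 = 5
The overall nim-sum is X = 5. A pile of size p has a winning move iff p XOR X < p (reduce it to p XOR X).
  9: 9 XOR 5 = 12 ≥ 9 — no move.
  15: 15 XOR 5 = 10 < 15 — winning move (to 10).
  19: 19 XOR 5 = 22 ≥ 19 — no move.
  16: 16 XOR 5 = 21 ≥ 16 — no move.
That gives 1 winning move.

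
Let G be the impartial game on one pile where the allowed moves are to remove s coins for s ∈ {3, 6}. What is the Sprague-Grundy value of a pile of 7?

Compute g(0), g(1), … for moves {3, 6}:
k:     0  1  2  3  4  5  6  7
g(k):  0  0  0  1  1  1  2  2
So g(7) = 2.

2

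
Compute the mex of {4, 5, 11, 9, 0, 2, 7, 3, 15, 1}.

6

The values 0, 1, 2, 3, 4, 5 are all present; 6 is the first non-negative integer missing from the set.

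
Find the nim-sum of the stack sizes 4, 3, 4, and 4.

7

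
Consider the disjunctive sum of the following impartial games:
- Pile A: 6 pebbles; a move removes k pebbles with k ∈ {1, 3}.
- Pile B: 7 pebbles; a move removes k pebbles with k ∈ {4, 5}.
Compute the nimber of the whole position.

1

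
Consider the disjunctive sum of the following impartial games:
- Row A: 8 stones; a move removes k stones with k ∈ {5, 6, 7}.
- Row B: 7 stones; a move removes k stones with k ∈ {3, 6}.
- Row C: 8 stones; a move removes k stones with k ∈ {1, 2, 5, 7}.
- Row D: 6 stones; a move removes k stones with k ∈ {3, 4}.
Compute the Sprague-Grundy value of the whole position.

3

For row A, compute g(0), g(1), … with moves {5, 6, 7}:
g(0) = mex{} = 0
g(1) = mex{} = 0
g(2) = mex{} = 0
g(3) = mex{} = 0
g(4) = mex{} = 0
g(5) = mex{0} = 1
g(6) = mex{0} = 1
g(7) = mex{0} = 1
g(8) = mex{0} = 1
So g(8) = 1.
Build the Grundy sequence for row B with g(k) = mex{g(k−s) : s ∈ {3, 6}, s ≤ k}:
k:     0  1  2  3  4  5  6  7
g(k):  0  0  0  1  1  1  2  2
So g(7) = 2.
Build the Grundy sequence for row C with g(k) = mex{g(k−s) : s ∈ {1, 2, 5, 7}, s ≤ k}:
g(0) = mex{} = 0
g(1) = mex{0} = 1
g(2) = mex{0,1} = 2
g(3) = mex{1,2} = 0
g(4) = mex{0,2} = 1
g(5) = mex{0,1} = 2
g(6) = mex{1,2} = 0
g(7) = mex{0,2} = 1
g(8) = mex{0,1} = 2
So g(8) = 2.
Build the Grundy sequence for row D with g(k) = mex{g(k−s) : s ∈ {3, 4}, s ≤ k}:
g(0) = mex{} = 0
g(1) = mex{} = 0
g(2) = mex{} = 0
g(3) = mex{0} = 1
g(4) = mex{0} = 1
g(5) = mex{0} = 1
g(6) = mex{0,1} = 2
So g(6) = 2.
By the Sprague-Grundy theorem, the Grundy value of a sum of independent games is the XOR of the component values.
Combined value = 1 ⊕ 2 ⊕ 2 ⊕ 2 = 3.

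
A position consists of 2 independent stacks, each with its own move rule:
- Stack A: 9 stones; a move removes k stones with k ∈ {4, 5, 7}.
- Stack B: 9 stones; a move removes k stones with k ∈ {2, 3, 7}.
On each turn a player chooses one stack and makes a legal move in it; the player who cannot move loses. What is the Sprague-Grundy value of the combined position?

0

Grundy values for stack A (subtraction set {4, 5, 7}):
k:     0  1  2  3  4  5  6  7  8  9
g(k):  0  0  0  0  1  1  1  1  2  2
So g(9) = 2.
Grundy values for stack B (subtraction set {2, 3, 7}):
g(0) = mex{} = 0
g(1) = mex{} = 0
g(2) = mex{0} = 1
g(3) = mex{0} = 1
g(4) = mex{0,1} = 2
g(5) = mex{1} = 0
g(6) = mex{1,2} = 0
g(7) = mex{0,2} = 1
g(8) = mex{0} = 1
g(9) = mex{0,1} = 2
So g(9) = 2.
By the Sprague-Grundy theorem, the Grundy value of a sum of independent games is the XOR of the component values.
Combined value = 2 XOR 2 = 0.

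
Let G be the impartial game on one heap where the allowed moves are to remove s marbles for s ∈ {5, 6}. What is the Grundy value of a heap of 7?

1

Grundy values for subtraction set {5, 6}:
g(0) = mex{} = 0
g(1) = mex{} = 0
g(2) = mex{} = 0
g(3) = mex{} = 0
g(4) = mex{} = 0
g(5) = mex{0} = 1
g(6) = mex{0} = 1
g(7) = mex{0} = 1
So g(7) = 1.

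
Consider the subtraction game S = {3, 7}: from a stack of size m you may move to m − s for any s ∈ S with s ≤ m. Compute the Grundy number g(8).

Build the Grundy sequence with g(k) = mex{g(k−s) : s ∈ {3, 7}, s ≤ k}:
k:     0  1  2  3  4  5  6  7  8
g(k):  0  0  0  1  1  1  0  2  2
So g(8) = 2.

2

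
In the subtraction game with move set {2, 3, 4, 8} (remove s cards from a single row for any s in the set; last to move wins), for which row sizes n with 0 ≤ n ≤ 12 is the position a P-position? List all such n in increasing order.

0, 1, 6, 7, 12

Build the Grundy sequence with g(k) = mex{g(k−s) : s ∈ {2, 3, 4, 8}, s ≤ k}:
k:     0  1  2  3  4  5  6  7  8  9 10 11 12
g(k):  0  0  1  1  2  2  0  0  1  1  2  2  0
The P-positions (g = 0) in 0..12 are 0, 1, 6, 7, 12.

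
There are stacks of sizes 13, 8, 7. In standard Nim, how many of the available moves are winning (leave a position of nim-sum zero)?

Nim-sum: 13 ⊕ 8 ⊕ 7 = 2.
The overall nim-sum is X = 2. A stack of size p has a winning move iff p XOR X < p (reduce it to p XOR X).
  13: 13 XOR 2 = 15 ≥ 13 — no move.
  8: 8 XOR 2 = 10 ≥ 8 — no move.
  7: 7 XOR 2 = 5 < 7 — winning move (to 5).
That gives 1 winning move.

1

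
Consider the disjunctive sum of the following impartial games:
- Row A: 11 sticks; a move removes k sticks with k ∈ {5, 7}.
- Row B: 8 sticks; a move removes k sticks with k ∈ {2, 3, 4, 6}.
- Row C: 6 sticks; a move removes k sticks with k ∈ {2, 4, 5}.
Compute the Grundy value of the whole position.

Grundy values for row A (subtraction set {5, 7}):
g(0) = mex{} = 0
g(1) = mex{} = 0
g(2) = mex{} = 0
g(3) = mex{} = 0
g(4) = mex{} = 0
g(5) = mex{0} = 1
g(6) = mex{0} = 1
g(7) = mex{0} = 1
g(8) = mex{0} = 1
g(9) = mex{0} = 1
g(10) = mex{0,1} = 2
g(11) = mex{0,1} = 2
So g(11) = 2.
Build the Grundy sequence for row B with g(k) = mex{g(k−s) : s ∈ {2, 3, 4, 6}, s ≤ k}:
g(0) = mex{} = 0
g(1) = mex{} = 0
g(2) = mex{0} = 1
g(3) = mex{0} = 1
g(4) = mex{0,1} = 2
g(5) = mex{0,1} = 2
g(6) = mex{0,1,2} = 3
g(7) = mex{0,1,2} = 3
g(8) = mex{1,2,3} = 0
So g(8) = 0.
For row C, compute g(0), g(1), … with moves {2, 4, 5}:
g(0) = mex{} = 0
g(1) = mex{} = 0
g(2) = mex{0} = 1
g(3) = mex{0} = 1
g(4) = mex{0,1} = 2
g(5) = mex{0,1} = 2
g(6) = mex{0,1,2} = 3
So g(6) = 3.
By the Sprague-Grundy theorem, the Grundy value of a sum of independent games is the XOR of the component values.
Combined value = 2 XOR 0 XOR 3 = 1.

1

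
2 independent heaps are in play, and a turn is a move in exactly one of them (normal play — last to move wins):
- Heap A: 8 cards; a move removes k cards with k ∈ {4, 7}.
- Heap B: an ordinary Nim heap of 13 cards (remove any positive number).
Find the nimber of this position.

15

Grundy values for heap A (subtraction set {4, 7}):
k:     0  1  2  3  4  5  6  7  8
g(k):  0  0  0  0  1  1  1  1  2
So g(8) = 2.
Heap B is a plain Nim heap of size 13, so its Grundy value is 13.
The value of a disjunctive sum is the nim-sum of the parts.
Combined value = 2 ⊕ 13 = 15.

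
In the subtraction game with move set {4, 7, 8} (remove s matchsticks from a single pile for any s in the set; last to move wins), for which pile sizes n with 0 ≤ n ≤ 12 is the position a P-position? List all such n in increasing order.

Compute g(0), g(1), … for moves {4, 7, 8}:
g(0) = mex{} = 0
g(1) = mex{} = 0
g(2) = mex{} = 0
g(3) = mex{} = 0
g(4) = mex{0} = 1
g(5) = mex{0} = 1
g(6) = mex{0} = 1
g(7) = mex{0} = 1
g(8) = mex{0,1} = 2
g(9) = mex{0,1} = 2
g(10) = mex{0,1} = 2
g(11) = mex{0,1} = 2
g(12) = mex{1,2} = 0
The P-positions (g = 0) in 0..12 are 0, 1, 2, 3, 12.

0, 1, 2, 3, 12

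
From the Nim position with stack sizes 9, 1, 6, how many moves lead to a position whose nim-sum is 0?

Write each in binary and XOR column by column:
  1001  (9)
  0001  (1)
  0110  (6)
  ----
  1110  (14)
The overall nim-sum is X = 14. A stack of size p has a winning move iff p XOR X < p (reduce it to p XOR X).
  9: 9 XOR 14 = 7 < 9 — winning move (to 7).
  1: 1 XOR 14 = 15 ≥ 1 — no move.
  6: 6 XOR 14 = 8 ≥ 6 — no move.
That gives 1 winning move.

1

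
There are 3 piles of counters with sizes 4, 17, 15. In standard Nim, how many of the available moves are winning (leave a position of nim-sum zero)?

1

Write each in binary and XOR column by column:
  00100  (4)
  10001  (17)
  01111  (15)
  -----
  11010  (26)
The overall nim-sum is X = 26. A pile of size p has a winning move iff p XOR X < p (reduce it to p XOR X).
  4: 4 XOR 26 = 30 ≥ 4 — no move.
  17: 17 XOR 26 = 11 < 17 — winning move (to 11).
  15: 15 XOR 26 = 21 ≥ 15 — no move.
That gives 1 winning move.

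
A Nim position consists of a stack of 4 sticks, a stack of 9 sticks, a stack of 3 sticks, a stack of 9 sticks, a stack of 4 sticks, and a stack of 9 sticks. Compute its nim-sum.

10

Write each in binary and XOR column by column:
  0100  (4)
  1001  (9)
  0011  (3)
  1001  (9)
  0100  (4)
  1001  (9)
  ----
  1010  (10)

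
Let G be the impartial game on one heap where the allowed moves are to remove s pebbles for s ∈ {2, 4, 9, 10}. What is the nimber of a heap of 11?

Compute g(0), g(1), … for moves {2, 4, 9, 10}:
g(0) = mex{} = 0
g(1) = mex{} = 0
g(2) = mex{0} = 1
g(3) = mex{0} = 1
g(4) = mex{0,1} = 2
g(5) = mex{0,1} = 2
g(6) = mex{1,2} = 0
g(7) = mex{1,2} = 0
g(8) = mex{0,2} = 1
g(9) = mex{0,2} = 1
g(10) = mex{0,1} = 2
g(11) = mex{0,1} = 2
So g(11) = 2.

2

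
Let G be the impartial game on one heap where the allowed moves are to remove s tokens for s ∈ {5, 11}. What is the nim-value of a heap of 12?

Compute g(0), g(1), … for moves {5, 11}:
k:     0  1  2  3  4  5  6  7  8  9 10 11 12
g(k):  0  0  0  0  0  1  1  1  1  1  0  2  2
So g(12) = 2.

2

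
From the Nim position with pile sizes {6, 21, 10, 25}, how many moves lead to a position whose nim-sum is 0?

Nim-sum: 6 XOR 21 XOR 10 XOR 25 = 0.
The nim-sum is already 0, so every move leaves a nonzero nim-sum — there are no winning moves.

0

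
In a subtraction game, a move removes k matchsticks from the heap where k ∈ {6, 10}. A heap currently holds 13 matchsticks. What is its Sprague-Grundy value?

Compute g(0), g(1), … for moves {6, 10}:
k:     0  1  2  3  4  5  6  7  8  9 10 11 12 13
g(k):  0  0  0  0  0  0  1  1  1  1  1  1  2  2
So g(13) = 2.

2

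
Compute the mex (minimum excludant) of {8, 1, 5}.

0 is not in the set, so the mex is 0.

0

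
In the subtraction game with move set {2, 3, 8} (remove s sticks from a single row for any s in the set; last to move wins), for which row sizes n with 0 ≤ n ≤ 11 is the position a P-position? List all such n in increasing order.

0, 1, 5, 6, 10, 11

Build the Grundy sequence with g(k) = mex{g(k−s) : s ∈ {2, 3, 8}, s ≤ k}:
g(0) = mex{} = 0
g(1) = mex{} = 0
g(2) = mex{0} = 1
g(3) = mex{0} = 1
g(4) = mex{0,1} = 2
g(5) = mex{1} = 0
g(6) = mex{1,2} = 0
g(7) = mex{0,2} = 1
g(8) = mex{0} = 1
g(9) = mex{0,1} = 2
g(10) = mex{1} = 0
g(11) = mex{1,2} = 0
The P-positions (g = 0) in 0..11 are 0, 1, 5, 6, 10, 11.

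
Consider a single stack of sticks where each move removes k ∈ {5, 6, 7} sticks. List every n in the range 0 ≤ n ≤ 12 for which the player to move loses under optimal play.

0, 1, 2, 3, 4, 12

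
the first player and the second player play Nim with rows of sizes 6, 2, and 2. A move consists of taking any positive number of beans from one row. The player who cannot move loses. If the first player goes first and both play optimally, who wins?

the first player wins

Bitwise XOR of the heap sizes:
  110  (6)
  010  (2)
  010  (2)
  ---
  110  (6)
The nim-sum is 6 ≠ 0, so this is an N-position: the player to move can win; the first player has a winning move.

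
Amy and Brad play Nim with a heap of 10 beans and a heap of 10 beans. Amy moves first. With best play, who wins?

Brad wins

Write each in binary and XOR column by column:
  1010  (10)
  1010  (10)
  ----
  0000  (0)
The nim-sum is 0, so this is a P-position: the player to move is in a losing position under optimal play; Amy is about to move from it and so loses — Brad wins.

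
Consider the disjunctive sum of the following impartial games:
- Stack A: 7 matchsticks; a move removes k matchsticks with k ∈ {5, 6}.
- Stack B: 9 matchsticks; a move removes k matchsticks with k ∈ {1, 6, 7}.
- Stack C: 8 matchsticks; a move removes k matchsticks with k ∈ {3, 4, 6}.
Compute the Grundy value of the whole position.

For stack A, compute g(0), g(1), … with moves {5, 6}:
g(0) = mex{} = 0
g(1) = mex{} = 0
g(2) = mex{} = 0
g(3) = mex{} = 0
g(4) = mex{} = 0
g(5) = mex{0} = 1
g(6) = mex{0} = 1
g(7) = mex{0} = 1
So g(7) = 1.
For stack B, compute g(0), g(1), … with moves {1, 6, 7}:
g(0) = mex{} = 0
g(1) = mex{0} = 1
g(2) = mex{1} = 0
g(3) = mex{0} = 1
g(4) = mex{1} = 0
g(5) = mex{0} = 1
g(6) = mex{0,1} = 2
g(7) = mex{0,1,2} = 3
g(8) = mex{0,1,3} = 2
g(9) = mex{0,1,2} = 3
So g(9) = 3.
Grundy values for stack C (subtraction set {3, 4, 6}):
k:     0  1  2  3  4  5  6  7  8
g(k):  0  0  0  1  1  1  2  2  2
So g(8) = 2.
By the Sprague-Grundy theorem, the Grundy value of a sum of independent games is the XOR of the component values.
Combined value = 1 ⊕ 3 ⊕ 2 = 0.

0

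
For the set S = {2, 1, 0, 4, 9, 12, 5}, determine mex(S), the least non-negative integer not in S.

The values 0, 1, 2 are all present; 3 is the first non-negative integer missing from the set.

3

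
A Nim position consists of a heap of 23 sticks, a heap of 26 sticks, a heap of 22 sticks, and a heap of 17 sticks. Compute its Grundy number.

Nim-sum: 23 XOR 26 XOR 22 XOR 17 = 10.

10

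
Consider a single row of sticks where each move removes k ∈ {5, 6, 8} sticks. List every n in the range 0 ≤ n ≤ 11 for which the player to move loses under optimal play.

0, 1, 2, 3, 4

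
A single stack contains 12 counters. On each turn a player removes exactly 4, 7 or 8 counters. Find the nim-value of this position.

0

Grundy values for subtraction set {4, 7, 8}:
g(0) = mex{} = 0
g(1) = mex{} = 0
g(2) = mex{} = 0
g(3) = mex{} = 0
g(4) = mex{0} = 1
g(5) = mex{0} = 1
g(6) = mex{0} = 1
g(7) = mex{0} = 1
g(8) = mex{0,1} = 2
g(9) = mex{0,1} = 2
g(10) = mex{0,1} = 2
g(11) = mex{0,1} = 2
g(12) = mex{1,2} = 0
So g(12) = 0.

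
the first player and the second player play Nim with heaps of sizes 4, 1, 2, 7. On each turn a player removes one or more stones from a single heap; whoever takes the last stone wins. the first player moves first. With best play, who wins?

the second player wins

Nim-sum: 4 XOR 1 XOR 2 XOR 7 = 0.
The nim-sum is 0, so this is a P-position: the player to move is in a losing position under optimal play; the first player is about to move from it and so loses — the second player wins.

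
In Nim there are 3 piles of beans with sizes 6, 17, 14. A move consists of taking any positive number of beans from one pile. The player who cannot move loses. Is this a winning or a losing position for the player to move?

Winning position

Bitwise XOR of the heap sizes:
  00110  (6)
  10001  (17)
  01110  (14)
  -----
  11001  (25)
The nim-sum is 25 ≠ 0, so this is an N-position: the player to move can win.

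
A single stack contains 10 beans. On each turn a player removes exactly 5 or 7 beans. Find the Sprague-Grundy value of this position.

2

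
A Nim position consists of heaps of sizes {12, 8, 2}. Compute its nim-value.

Nim-sum: 12 XOR 8 XOR 2 = 6.

6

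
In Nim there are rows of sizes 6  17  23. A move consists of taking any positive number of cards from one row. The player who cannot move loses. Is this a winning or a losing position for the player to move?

Losing position

Nim-sum: 6 XOR 17 XOR 23 = 0.
The nim-sum is 0, so this is a P-position: the player to move is in a losing position under optimal play.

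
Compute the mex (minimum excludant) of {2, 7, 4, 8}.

0 is not in the set, so the mex is 0.

0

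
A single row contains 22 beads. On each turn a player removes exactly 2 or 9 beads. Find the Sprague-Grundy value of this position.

0

Grundy values for subtraction set {2, 9}:
k:     0  1  2  3  4  5  6  7  8  9 10 11 12 13 14 15 16 17 18 19 20 21 22
g(k):  0  0  1  1  0  0  1  1  0  2  1  0  0  1  1  0  0  1  1  0  2  1  0
So g(22) = 0.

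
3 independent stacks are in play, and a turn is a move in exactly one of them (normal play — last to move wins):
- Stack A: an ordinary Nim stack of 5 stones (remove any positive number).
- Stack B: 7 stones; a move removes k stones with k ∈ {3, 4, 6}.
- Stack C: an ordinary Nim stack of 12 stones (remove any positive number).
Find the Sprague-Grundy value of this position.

Stack A is a plain Nim stack of size 5, so its Grundy value is 5.
For stack B, compute g(0), g(1), … with moves {3, 4, 6}:
k:     0  1  2  3  4  5  6  7
g(k):  0  0  0  1  1  1  2  2
So g(7) = 2.
Stack C is a plain Nim stack of size 12, so its Grundy value is 12.
The value of a disjunctive sum is the nim-sum of the parts.
Combined value = 5 ⊕ 2 ⊕ 12 = 11.

11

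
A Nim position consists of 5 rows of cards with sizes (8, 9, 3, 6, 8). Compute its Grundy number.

Bitwise XOR of the heap sizes:
  1000  (8)
  1001  (9)
  0011  (3)
  0110  (6)
  1000  (8)
  ----
  1100  (12)

12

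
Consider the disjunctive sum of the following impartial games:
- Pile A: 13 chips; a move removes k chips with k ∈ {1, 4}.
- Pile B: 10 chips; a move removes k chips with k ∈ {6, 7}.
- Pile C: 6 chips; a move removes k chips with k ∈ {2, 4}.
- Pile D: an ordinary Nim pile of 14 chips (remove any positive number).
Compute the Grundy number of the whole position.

14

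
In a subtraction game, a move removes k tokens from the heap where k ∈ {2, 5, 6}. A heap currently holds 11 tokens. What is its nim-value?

0

Build the Grundy sequence with g(k) = mex{g(k−s) : s ∈ {2, 5, 6}, s ≤ k}:
k:     0  1  2  3  4  5  6  7  8  9 10 11
g(k):  0  0  1  1  0  2  1  3  0  2  1  0
So g(11) = 0.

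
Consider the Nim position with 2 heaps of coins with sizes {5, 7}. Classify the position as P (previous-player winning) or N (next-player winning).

N-position

Compute the nim-sum pairwise:
5 XOR 7 = 2
The nim-sum is 2 ≠ 0, so this is an N-position: the player to move can win.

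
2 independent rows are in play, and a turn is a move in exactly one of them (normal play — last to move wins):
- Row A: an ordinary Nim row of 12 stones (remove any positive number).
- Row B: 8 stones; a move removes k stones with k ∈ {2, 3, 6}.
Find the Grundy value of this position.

Row A is a plain Nim row of size 12, so its Grundy value is 12.
Build the Grundy sequence for row B with g(k) = mex{g(k−s) : s ∈ {2, 3, 6}, s ≤ k}:
k:     0  1  2  3  4  5  6  7  8
g(k):  0  0  1  1  2  0  3  1  2
So g(8) = 2.
By the Sprague-Grundy theorem, the Grundy value of a sum of independent games is the XOR of the component values.
Combined value = 12 XOR 2 = 14.

14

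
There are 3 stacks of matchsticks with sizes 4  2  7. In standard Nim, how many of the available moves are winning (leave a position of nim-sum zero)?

1

Nim-sum: 4 XOR 2 XOR 7 = 1.
The overall nim-sum is X = 1. A stack of size p has a winning move iff p XOR X < p (reduce it to p XOR X).
  4: 4 XOR 1 = 5 ≥ 4 — no move.
  2: 2 XOR 1 = 3 ≥ 2 — no move.
  7: 7 XOR 1 = 6 < 7 — winning move (to 6).
That gives 1 winning move.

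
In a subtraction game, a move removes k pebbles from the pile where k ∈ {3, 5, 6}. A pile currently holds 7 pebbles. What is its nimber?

2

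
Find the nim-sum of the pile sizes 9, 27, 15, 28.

1

Nim-sum: 9 ⊕ 27 ⊕ 15 ⊕ 28 = 1.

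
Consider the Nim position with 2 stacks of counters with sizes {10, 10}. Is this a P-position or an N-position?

P-position

Compute the nim-sum pairwise:
10 ^ 10 = 0
The nim-sum is 0, so this is a P-position: the player to move is in a losing position under optimal play.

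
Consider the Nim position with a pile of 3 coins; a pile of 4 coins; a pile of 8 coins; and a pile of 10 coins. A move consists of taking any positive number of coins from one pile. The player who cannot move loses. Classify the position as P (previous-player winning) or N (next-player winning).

Nim-sum: 3 XOR 4 XOR 8 XOR 10 = 5.
The nim-sum is 5 ≠ 0, so this is an N-position: the player to move can win.

N-position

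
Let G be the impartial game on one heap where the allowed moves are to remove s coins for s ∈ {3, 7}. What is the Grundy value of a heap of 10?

Build the Grundy sequence with g(k) = mex{g(k−s) : s ∈ {3, 7}, s ≤ k}:
k:     0  1  2  3  4  5  6  7  8  9 10
g(k):  0  0  0  1  1  1  0  2  2  1  0
So g(10) = 0.

0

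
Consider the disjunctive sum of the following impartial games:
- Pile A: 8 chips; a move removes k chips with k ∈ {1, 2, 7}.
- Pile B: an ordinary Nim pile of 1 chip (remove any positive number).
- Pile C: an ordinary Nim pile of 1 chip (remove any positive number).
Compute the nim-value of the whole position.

2

Grundy values for pile A (subtraction set {1, 2, 7}):
g(0) = mex{} = 0
g(1) = mex{0} = 1
g(2) = mex{0,1} = 2
g(3) = mex{1,2} = 0
g(4) = mex{0,2} = 1
g(5) = mex{0,1} = 2
g(6) = mex{1,2} = 0
g(7) = mex{0,2} = 1
g(8) = mex{0,1} = 2
So g(8) = 2.
Pile B is a plain Nim pile of size 1, so its Grundy value is 1.
Pile C is a plain Nim pile of size 1, so its Grundy value is 1.
By the Sprague-Grundy theorem, the Grundy value of a sum of independent games is the XOR of the component values.
Combined value = 2 ⊕ 1 ⊕ 1 = 2.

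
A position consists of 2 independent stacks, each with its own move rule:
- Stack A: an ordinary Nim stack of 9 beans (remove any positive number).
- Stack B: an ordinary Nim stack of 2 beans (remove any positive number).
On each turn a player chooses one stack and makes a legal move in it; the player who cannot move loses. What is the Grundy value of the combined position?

Stack A is a plain Nim stack of size 9, so its Grundy value is 9.
Stack B is a plain Nim stack of size 2, so its Grundy value is 2.
The value of a disjunctive sum is the nim-sum of the parts.
Combined value = 9 XOR 2 = 11.

11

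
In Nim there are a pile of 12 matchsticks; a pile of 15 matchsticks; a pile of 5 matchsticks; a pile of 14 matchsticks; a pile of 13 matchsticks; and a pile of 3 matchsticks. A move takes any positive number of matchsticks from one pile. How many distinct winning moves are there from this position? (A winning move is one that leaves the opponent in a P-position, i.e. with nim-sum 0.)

5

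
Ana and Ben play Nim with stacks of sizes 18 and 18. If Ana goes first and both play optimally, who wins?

Ben wins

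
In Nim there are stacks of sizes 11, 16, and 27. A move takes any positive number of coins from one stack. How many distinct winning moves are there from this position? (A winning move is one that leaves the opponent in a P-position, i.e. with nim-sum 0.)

In binary:
  01011  (11)
  10000  (16)
  11011  (27)
  -----
  00000  (0)
The nim-sum is already 0, so every move leaves a nonzero nim-sum — there are no winning moves.

0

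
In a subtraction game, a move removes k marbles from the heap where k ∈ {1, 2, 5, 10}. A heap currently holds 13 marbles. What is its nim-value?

Compute g(0), g(1), … for moves {1, 2, 5, 10}:
g(0) = mex{} = 0
g(1) = mex{0} = 1
g(2) = mex{0,1} = 2
g(3) = mex{1,2} = 0
g(4) = mex{0,2} = 1
g(5) = mex{0,1} = 2
g(6) = mex{1,2} = 0
g(7) = mex{0,2} = 1
g(8) = mex{0,1} = 2
g(9) = mex{1,2} = 0
g(10) = mex{0,2} = 1
g(11) = mex{0,1} = 2
g(12) = mex{1,2} = 0
g(13) = mex{0,2} = 1
So g(13) = 1.

1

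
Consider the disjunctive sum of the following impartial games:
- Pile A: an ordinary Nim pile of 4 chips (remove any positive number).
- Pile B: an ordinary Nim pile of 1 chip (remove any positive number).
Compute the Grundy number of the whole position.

Pile A is a plain Nim pile of size 4, so its Grundy value is 4.
Pile B is a plain Nim pile of size 1, so its Grundy value is 1.
By the Sprague-Grundy theorem, the Grundy value of a sum of independent games is the XOR of the component values.
Combined value = 4 ⊕ 1 = 5.

5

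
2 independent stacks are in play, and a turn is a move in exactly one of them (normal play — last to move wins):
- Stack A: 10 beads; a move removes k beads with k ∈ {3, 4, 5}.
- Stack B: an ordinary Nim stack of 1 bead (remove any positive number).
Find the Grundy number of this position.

1

Grundy values for stack A (subtraction set {3, 4, 5}):
g(0) = mex{} = 0
g(1) = mex{} = 0
g(2) = mex{} = 0
g(3) = mex{0} = 1
g(4) = mex{0} = 1
g(5) = mex{0} = 1
g(6) = mex{0,1} = 2
g(7) = mex{0,1} = 2
g(8) = mex{1} = 0
g(9) = mex{1,2} = 0
g(10) = mex{1,2} = 0
So g(10) = 0.
Stack B is a plain Nim stack of size 1, so its Grundy value is 1.
The value of a disjunctive sum is the nim-sum of the parts.
Combined value = 0 XOR 1 = 1.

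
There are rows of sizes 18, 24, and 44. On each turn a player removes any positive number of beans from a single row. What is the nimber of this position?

Nim-sum: 18 ⊕ 24 ⊕ 44 = 38.

38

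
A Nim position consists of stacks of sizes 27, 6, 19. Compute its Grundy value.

14

Bitwise XOR of the heap sizes:
  11011  (27)
  00110  (6)
  10011  (19)
  -----
  01110  (14)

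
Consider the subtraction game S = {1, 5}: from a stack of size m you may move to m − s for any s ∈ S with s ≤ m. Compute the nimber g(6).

Build the Grundy sequence with g(k) = mex{g(k−s) : s ∈ {1, 5}, s ≤ k}:
k:     0  1  2  3  4  5  6
g(k):  0  1  0  1  0  1  0
So g(6) = 0.

0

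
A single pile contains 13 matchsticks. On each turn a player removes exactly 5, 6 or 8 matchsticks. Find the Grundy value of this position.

Compute g(0), g(1), … for moves {5, 6, 8}:
k:     0  1  2  3  4  5  6  7  8  9 10 11 12 13
g(k):  0  0  0  0  0  1  1  1  1  1  2  2  2  0
So g(13) = 0.

0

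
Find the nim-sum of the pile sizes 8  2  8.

2

Bitwise XOR of the heap sizes:
  1000  (8)
  0010  (2)
  1000  (8)
  ----
  0010  (2)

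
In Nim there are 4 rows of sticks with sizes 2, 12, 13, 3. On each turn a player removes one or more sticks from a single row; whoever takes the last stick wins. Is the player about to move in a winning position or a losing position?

Losing position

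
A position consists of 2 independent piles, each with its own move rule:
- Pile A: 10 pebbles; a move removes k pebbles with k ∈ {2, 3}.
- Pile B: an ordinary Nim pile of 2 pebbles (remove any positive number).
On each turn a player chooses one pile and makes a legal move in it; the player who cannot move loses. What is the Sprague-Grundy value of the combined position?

2

Build the Grundy sequence for pile A with g(k) = mex{g(k−s) : s ∈ {2, 3}, s ≤ k}:
k:     0  1  2  3  4  5  6  7  8  9 10
g(k):  0  0  1  1  2  0  0  1  1  2  0
So g(10) = 0.
Pile B is a plain Nim pile of size 2, so its Grundy value is 2.
The value of a disjunctive sum is the nim-sum of the parts.
Combined value = 0 XOR 2 = 2.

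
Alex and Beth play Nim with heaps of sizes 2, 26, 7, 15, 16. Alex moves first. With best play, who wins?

Beth wins

Nim-sum: 2 ^ 26 ^ 7 ^ 15 ^ 16 = 0.
The nim-sum is 0, so this is a P-position: the player to move is in a losing position under optimal play; Alex is about to move from it and so loses — Beth wins.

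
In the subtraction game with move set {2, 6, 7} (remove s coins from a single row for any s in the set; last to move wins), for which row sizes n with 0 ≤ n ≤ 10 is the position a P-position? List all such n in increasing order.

Grundy values for subtraction set {2, 6, 7}:
k:     0  1  2  3  4  5  6  7  8  9 10
g(k):  0  0  1  1  0  0  1  1  2  0  3
The P-positions (g = 0) in 0..10 are 0, 1, 4, 5, 9.

0, 1, 4, 5, 9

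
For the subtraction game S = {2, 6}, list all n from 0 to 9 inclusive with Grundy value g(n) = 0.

Compute g(0), g(1), … for moves {2, 6}:
g(0) = mex{} = 0
g(1) = mex{} = 0
g(2) = mex{0} = 1
g(3) = mex{0} = 1
g(4) = mex{1} = 0
g(5) = mex{1} = 0
g(6) = mex{0} = 1
g(7) = mex{0} = 1
g(8) = mex{1} = 0
g(9) = mex{1} = 0
The P-positions (g = 0) in 0..9 are 0, 1, 4, 5, 8, 9.

0, 1, 4, 5, 8, 9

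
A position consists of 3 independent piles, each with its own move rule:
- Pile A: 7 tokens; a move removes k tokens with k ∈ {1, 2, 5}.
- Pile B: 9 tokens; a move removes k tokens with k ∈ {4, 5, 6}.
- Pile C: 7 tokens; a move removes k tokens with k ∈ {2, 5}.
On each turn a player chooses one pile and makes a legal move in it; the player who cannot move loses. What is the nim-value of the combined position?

3

Build the Grundy sequence for pile A with g(k) = mex{g(k−s) : s ∈ {1, 2, 5}, s ≤ k}:
g(0) = mex{} = 0
g(1) = mex{0} = 1
g(2) = mex{0,1} = 2
g(3) = mex{1,2} = 0
g(4) = mex{0,2} = 1
g(5) = mex{0,1} = 2
g(6) = mex{1,2} = 0
g(7) = mex{0,2} = 1
So g(7) = 1.
Build the Grundy sequence for pile B with g(k) = mex{g(k−s) : s ∈ {4, 5, 6}, s ≤ k}:
g(0) = mex{} = 0
g(1) = mex{} = 0
g(2) = mex{} = 0
g(3) = mex{} = 0
g(4) = mex{0} = 1
g(5) = mex{0} = 1
g(6) = mex{0} = 1
g(7) = mex{0} = 1
g(8) = mex{0,1} = 2
g(9) = mex{0,1} = 2
So g(9) = 2.
For pile C, compute g(0), g(1), … with moves {2, 5}:
g(0) = mex{} = 0
g(1) = mex{} = 0
g(2) = mex{0} = 1
g(3) = mex{0} = 1
g(4) = mex{1} = 0
g(5) = mex{0,1} = 2
g(6) = mex{0} = 1
g(7) = mex{1,2} = 0
So g(7) = 0.
The value of a disjunctive sum is the nim-sum of the parts.
Combined value = 1 XOR 2 XOR 0 = 3.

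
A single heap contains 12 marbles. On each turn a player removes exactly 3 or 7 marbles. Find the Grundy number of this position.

0

Grundy values for subtraction set {3, 7}:
k:     0  1  2  3  4  5  6  7  8  9 10 11 12
g(k):  0  0  0  1  1  1  0  2  2  1  0  0  0
So g(12) = 0.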